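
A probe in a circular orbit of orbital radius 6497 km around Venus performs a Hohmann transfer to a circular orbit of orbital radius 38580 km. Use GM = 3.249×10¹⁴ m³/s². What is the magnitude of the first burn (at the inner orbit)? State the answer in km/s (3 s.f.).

Δv ≈ 2.18 km/s

r₁ = 6497 km = 6.497×10⁶ m.
r₂ = 38580 km = 3.858×10⁷ m.
Transfer ellipse a_t = (r₁ + r₂)/2 = 2.254×10⁷ m.
At r₁: circular v_c1 = √(μ/r₁) = 7072 m/s; transfer-periapsis v_p = √[μ(2/r₁ − 1/a_t)] = 9252 m/s.
Δv₁ = v_p − v_c1 = 2180 m/s.
= 2.180 km/s.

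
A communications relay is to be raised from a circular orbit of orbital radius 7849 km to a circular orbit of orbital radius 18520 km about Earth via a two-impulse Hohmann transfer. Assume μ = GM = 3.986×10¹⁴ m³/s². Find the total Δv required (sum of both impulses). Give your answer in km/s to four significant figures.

Δv_total ≈ 2.379 km/s

r₁ = 7849 km = 7.849×10⁶ m.
r₂ = 18520 km = 1.852×10⁷ m.
Transfer ellipse a_t = (r₁ + r₂)/2 = 1.318×10⁷ m.
At r₁: circular v_c1 = √(μ/r₁) = 7126 m/s; transfer-perigee v_p = √[μ(2/r₁ − 1/a_t)] = 8446 m/s.
Δv₁ = v_p − v_c1 = 1320 m/s.
At r₂: circular v_c2 = √(μ/r₂) = 4639 m/s; transfer-apogee v_a = √[μ(2/r₂ − 1/a_t)] = 3580 m/s.
Δv₂ = v_c2 − v_a = 1060 m/s.
Total Δv = Δv₁ + Δv₂ = 2379 m/s = 2.379 km/s.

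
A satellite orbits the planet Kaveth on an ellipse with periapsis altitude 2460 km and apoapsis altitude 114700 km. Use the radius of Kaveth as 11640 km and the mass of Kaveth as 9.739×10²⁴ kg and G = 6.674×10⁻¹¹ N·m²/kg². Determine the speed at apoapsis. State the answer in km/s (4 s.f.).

v ≈ 1.016 km/s

μ = GM = 6.674×10⁻¹¹ × 9.739×10²⁴ = 6.500×10¹⁴ m³/s².
r_p = 11640 + 2460 = 14100 km = 1.4100×10⁷ m.
r_a = 11640 + 114700 = 126340 km = 1.2634×10⁸ m.
Semi-major axis a = (r_p + r_a)/2 = 70220 km = 7.022×10⁷ m.
Vis-viva: v² = μ(2/r − 1/a) = 6.500×10¹⁴ × (1.583×10⁻⁸ − 1.424×10⁻⁸) = 1.033×10⁶ m²/s².
v = 1016 m/s = 1.016 km/s.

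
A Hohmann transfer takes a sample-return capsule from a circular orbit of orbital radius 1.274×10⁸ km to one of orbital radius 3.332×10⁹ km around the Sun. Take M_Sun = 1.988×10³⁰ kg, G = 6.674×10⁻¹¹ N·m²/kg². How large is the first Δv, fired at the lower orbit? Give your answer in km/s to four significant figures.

μ = GM = 6.674×10⁻¹¹ × 1.988×10³⁰ = 1.327×10²⁰ m³/s².
r₁ = 1.274×10⁸ km = 1.274×10¹¹ m.
r₂ = 3.332×10⁹ km = 3.332×10¹² m.
Transfer ellipse a_t = (r₁ + r₂)/2 = 1.730×10¹² m.
At r₁: circular v_c1 = √(μ/r₁) = 32270 m/s; transfer-perihelion v_p = √[μ(2/r₁ − 1/a_t)] = 44790 m/s.
Δv₁ = v_p − v_c1 = 12520 m/s.
= 12.52 km/s.

Δv ≈ 12.52 km/s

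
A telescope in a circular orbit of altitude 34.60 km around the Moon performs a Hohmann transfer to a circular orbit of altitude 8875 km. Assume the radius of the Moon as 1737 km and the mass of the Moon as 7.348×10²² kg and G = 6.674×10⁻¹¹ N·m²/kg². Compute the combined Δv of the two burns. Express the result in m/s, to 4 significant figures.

μ = GM = 6.674×10⁻¹¹ × 7.348×10²² = 4.904×10¹² m³/s².
r₁ = 1737 + 34.60 = 1771.6 km = 1.7716×10⁶ m.
r₂ = 1737 + 8875 = 10612 km = 1.0612×10⁷ m.
Transfer ellipse a_t = (r₁ + r₂)/2 = 6.192×10⁶ m.
At r₁: circular v_c1 = √(μ/r₁) = 1664 m/s; transfer-perilune v_p = √[μ(2/r₁ − 1/a_t)] = 2178 m/s.
Δv₁ = v_p − v_c1 = 514.4 m/s.
At r₂: circular v_c2 = √(μ/r₂) = 679.8 m/s; transfer-apolune v_a = √[μ(2/r₂ − 1/a_t)] = 363.6 m/s.
Δv₂ = v_c2 − v_a = 316.2 m/s.
Total Δv = Δv₁ + Δv₂ = 830.5 m/s.

Δv_total ≈ 830.5 m/s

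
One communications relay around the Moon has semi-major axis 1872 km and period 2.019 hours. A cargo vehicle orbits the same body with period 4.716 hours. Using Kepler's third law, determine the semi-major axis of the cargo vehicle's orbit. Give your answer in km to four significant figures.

Kepler's third law: a³ ∝ T², so a₂ = a₁ (T₂/T₁)^(2/3).
T₂/T₁ = 2.336, (T₂/T₁)^(2/3) = 1.760.
a₂ = 1872 × 1.760 = 3296 km.

a₂ ≈ 3296 km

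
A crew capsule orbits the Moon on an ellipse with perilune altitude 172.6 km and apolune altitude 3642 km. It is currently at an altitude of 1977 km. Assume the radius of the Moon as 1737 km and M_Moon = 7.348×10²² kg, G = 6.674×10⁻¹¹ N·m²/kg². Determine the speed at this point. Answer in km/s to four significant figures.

μ = GM = 6.674×10⁻¹¹ × 7.348×10²² = 4.904×10¹² m³/s².
r_p = 1737 + 172.6 = 1909.6 km = 1.9096×10⁶ m.
r_a = 1737 + 3642 = 5379.0 km = 5.3790×10⁶ m.
r = 1737 + 1977 = 3714.0 km = 3.714×10⁶ m.
Semi-major axis a = (r_p + r_a)/2 = 3644.3 km = 3.644×10⁶ m.
Vis-viva: v² = μ(2/r − 1/a) = 4.904×10¹² × (5.385×10⁻⁷ − 2.744×10⁻⁷) = 1.295×10⁶ m²/s².
v = 1138 m/s = 1.138 km/s.

v ≈ 1.138 km/s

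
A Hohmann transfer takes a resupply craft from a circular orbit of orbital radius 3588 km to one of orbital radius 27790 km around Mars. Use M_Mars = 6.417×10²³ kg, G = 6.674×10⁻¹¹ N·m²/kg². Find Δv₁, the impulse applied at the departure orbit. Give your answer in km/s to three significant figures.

μ = GM = 6.674×10⁻¹¹ × 6.417×10²³ = 4.283×10¹³ m³/s².
r₁ = 3588 km = 3.588×10⁶ m.
r₂ = 27790 km = 2.779×10⁷ m.
Transfer ellipse a_t = (r₁ + r₂)/2 = 1.569×10⁷ m.
At r₁: circular v_c1 = √(μ/r₁) = 3455 m/s; transfer-periapsis v_p = √[μ(2/r₁ − 1/a_t)] = 4598 m/s.
Δv₁ = v_p − v_c1 = 1143 m/s.
= 1.143 km/s.

Δv ≈ 1.14 km/s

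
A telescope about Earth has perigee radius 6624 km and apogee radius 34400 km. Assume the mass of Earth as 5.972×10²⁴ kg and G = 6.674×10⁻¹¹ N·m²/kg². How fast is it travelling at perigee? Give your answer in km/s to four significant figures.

v ≈ 10.05 km/s

μ = GM = 6.674×10⁻¹¹ × 5.972×10²⁴ = 3.986×10¹⁴ m³/s².
Semi-major axis a = (r_p + r_a)/2 = 20512 km = 2.051×10⁷ m.
Vis-viva: v² = μ(2/r − 1/a) = 3.986×10¹⁴ × (3.019×10⁻⁷ − 4.875×10⁻⁸) = 1.009×10⁸ m²/s².
v = 10050 m/s = 10.05 km/s.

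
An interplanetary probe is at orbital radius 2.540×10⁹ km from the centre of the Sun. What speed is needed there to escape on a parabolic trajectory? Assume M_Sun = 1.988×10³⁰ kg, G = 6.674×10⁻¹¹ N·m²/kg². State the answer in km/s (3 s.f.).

v_esc ≈ 10.2 km/s

μ = GM = 6.674×10⁻¹¹ × 1.988×10³⁰ = 1.327×10²⁰ m³/s².
r = 2.540×10⁹ km = 2.540×10¹² m.
Escape speed v_esc = √(2μ/r) = √(2 × 1.327×10²⁰ / 2.540×10¹²) = √(1.045×10⁸) = 10220 m/s.
= 10.22 km/s.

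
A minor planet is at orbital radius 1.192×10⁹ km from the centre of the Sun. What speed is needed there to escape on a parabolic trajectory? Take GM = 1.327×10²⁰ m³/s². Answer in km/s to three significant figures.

r = 1.192×10⁹ km = 1.192×10¹² m.
Escape speed v_esc = √(2μ/r) = √(2 × 1.327×10²⁰ / 1.192×10¹²) = √(2.227×10⁸) = 14920 m/s.
= 14.92 km/s.

v_esc ≈ 14.9 km/s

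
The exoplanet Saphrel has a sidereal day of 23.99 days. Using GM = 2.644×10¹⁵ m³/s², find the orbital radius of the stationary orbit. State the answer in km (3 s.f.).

r_sync ≈ 6.60×10⁵ km

T = 23.99 days = 2.073×10⁶ s.
A synchronous orbit has period T, so by Kepler's third law a = (μT²/4π²)^(1/3).
μT²/4π² = 2.644×10¹⁵ × (2.073×10⁶)² / 39.48 = 2.877×10²⁶ m³.
a = 6.602×10⁸ m = 6.6018×10⁵ km.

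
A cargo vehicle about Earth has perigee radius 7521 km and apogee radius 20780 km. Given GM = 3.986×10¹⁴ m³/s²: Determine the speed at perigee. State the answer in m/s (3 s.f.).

Semi-major axis a = (r_p + r_a)/2 = 14150 km = 1.415×10⁷ m.
Vis-viva: v² = μ(2/r − 1/a) = 3.986×10¹⁴ × (2.659×10⁻⁷ − 7.067×10⁻⁸) = 7.783×10⁷ m²/s².
v = 8822 m/s.

v ≈ 8820 m/s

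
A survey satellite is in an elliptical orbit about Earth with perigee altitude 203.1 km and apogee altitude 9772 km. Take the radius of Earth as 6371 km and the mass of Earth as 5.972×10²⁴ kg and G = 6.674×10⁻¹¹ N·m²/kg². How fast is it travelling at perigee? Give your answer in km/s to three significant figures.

v ≈ 9.28 km/s

μ = GM = 6.674×10⁻¹¹ × 5.972×10²⁴ = 3.986×10¹⁴ m³/s².
r_p = 6371 + 203.1 = 6574.1 km = 6.5741×10⁶ m.
r_a = 6371 + 9772 = 16143 km = 1.6143×10⁷ m.
Semi-major axis a = (r_p + r_a)/2 = 11359 km = 1.136×10⁷ m.
Vis-viva: v² = μ(2/r − 1/a) = 3.986×10¹⁴ × (3.042×10⁻⁷ − 8.804×10⁻⁸) = 8.617×10⁷ m²/s².
v = 9283 m/s = 9.283 km/s.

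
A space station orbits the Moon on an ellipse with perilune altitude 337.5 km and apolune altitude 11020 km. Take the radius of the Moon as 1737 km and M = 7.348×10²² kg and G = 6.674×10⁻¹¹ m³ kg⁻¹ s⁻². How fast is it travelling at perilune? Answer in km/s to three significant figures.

μ = GM = 6.674×10⁻¹¹ × 7.348×10²² = 4.904×10¹² m³/s².
r_p = 1737 + 337.5 = 2074.5 km = 2.0745×10⁶ m.
r_a = 1737 + 11020 = 12757 km = 1.2757×10⁷ m.
Semi-major axis a = (r_p + r_a)/2 = 7415.8 km = 7.416×10⁶ m.
Vis-viva: v² = μ(2/r − 1/a) = 4.904×10¹² × (9.641×10⁻⁷ − 1.348×10⁻⁷) = 4.067×10⁶ m²/s².
v = 2017 m/s = 2.017 km/s.

v ≈ 2.02 km/s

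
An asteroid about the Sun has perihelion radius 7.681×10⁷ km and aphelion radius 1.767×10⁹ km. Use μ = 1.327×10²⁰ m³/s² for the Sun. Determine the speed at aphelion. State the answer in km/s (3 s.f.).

v ≈ 2.50 km/s

Semi-major axis a = (r_p + r_a)/2 = 9.2190×10⁸ km = 9.219×10¹¹ m.
Vis-viva: v² = μ(2/r − 1/a) = 1.327×10²⁰ × (1.132×10⁻¹² − 1.085×10⁻¹²) = 6.257×10⁶ m²/s².
v = 2501 m/s = 2.501 km/s.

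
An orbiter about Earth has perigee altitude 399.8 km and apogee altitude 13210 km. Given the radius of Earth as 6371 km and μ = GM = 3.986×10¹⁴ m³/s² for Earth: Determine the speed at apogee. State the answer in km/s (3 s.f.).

v ≈ 3.23 km/s

r_p = 6371 + 399.8 = 6770.8 km = 6.7708×10⁶ m.
r_a = 6371 + 13210 = 19581 km = 1.9581×10⁷ m.
Semi-major axis a = (r_p + r_a)/2 = 13176 km = 1.318×10⁷ m.
Vis-viva: v² = μ(2/r − 1/a) = 3.986×10¹⁴ × (1.021×10⁻⁷ − 7.590×10⁻⁸) = 1.046×10⁷ m²/s².
v = 3234 m/s = 3.234 km/s.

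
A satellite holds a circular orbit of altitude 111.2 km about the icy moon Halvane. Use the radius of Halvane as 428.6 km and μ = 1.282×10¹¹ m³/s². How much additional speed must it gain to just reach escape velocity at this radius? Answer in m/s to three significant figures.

Δv ≈ 202 m/s

r = 428.6 + 111.2 = 539.80 km = 5.3980×10⁵ m.
Circular speed v_c = √(μ/r) = 487.3 m/s.
Escape speed v_esc = √(2μ/r) = √2 × v_c = 689.2 m/s.
Δv = v_esc − v_c = 201.9 m/s.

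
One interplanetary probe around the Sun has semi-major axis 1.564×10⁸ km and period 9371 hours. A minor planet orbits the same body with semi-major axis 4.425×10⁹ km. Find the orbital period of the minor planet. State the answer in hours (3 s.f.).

Kepler's third law: T² ∝ a³, so T₂ = T₁ (a₂/a₁)^(3/2).
a₂/a₁ = 28.29, (a₂/a₁)^(3/2) = 150.5.
T₂ = 9371 × 150.5 = 1.410×10⁶ hours.

T₂ ≈ 1.41×10⁶ hours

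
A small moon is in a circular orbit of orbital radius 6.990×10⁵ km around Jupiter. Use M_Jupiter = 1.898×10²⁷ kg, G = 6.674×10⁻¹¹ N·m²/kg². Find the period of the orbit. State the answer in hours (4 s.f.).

T ≈ 90.63 hours

μ = GM = 6.674×10⁻¹¹ × 1.898×10²⁷ = 1.267×10¹⁷ m³/s².
r = 6.990×10⁵ km = 6.990×10⁸ m.
Kepler's third law: T = 2π√(r³/μ) = 2π√((6.990×10⁸)³ / 1.267×10¹⁷).
r³/μ = 2.696×10⁹ s², so T = 2π × 5.192×10⁴ = 3.263×10⁵ s.
Converting: 3.263×10⁵ s ÷ 3600 = 90.63 hours.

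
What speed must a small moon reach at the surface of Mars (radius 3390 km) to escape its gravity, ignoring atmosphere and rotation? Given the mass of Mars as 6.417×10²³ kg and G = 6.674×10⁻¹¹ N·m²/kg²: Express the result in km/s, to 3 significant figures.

μ = GM = 6.674×10⁻¹¹ × 6.417×10²³ = 4.283×10¹³ m³/s².
r = R = 3.390×10⁶ m.
Escape speed v_esc = √(2μ/r) = √(2 × 4.283×10¹³ / 3.390×10⁶) = √(2.527×10⁷) = 5027 m/s.
= 5.027 km/s.

v_esc ≈ 5.03 km/s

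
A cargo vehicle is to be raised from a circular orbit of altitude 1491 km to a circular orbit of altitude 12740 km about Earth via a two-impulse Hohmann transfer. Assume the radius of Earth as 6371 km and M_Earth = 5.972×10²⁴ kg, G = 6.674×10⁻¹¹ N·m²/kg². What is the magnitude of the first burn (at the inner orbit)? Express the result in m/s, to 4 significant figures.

μ = GM = 6.674×10⁻¹¹ × 5.972×10²⁴ = 3.986×10¹⁴ m³/s².
r₁ = 6371 + 1491 = 7862.0 km = 7.8620×10⁶ m.
r₂ = 6371 + 12740 = 19111 km = 1.9111×10⁷ m.
Transfer ellipse a_t = (r₁ + r₂)/2 = 1.349×10⁷ m.
At r₁: circular v_c1 = √(μ/r₁) = 7120 m/s; transfer-perigee v_p = √[μ(2/r₁ − 1/a_t)] = 8476 m/s.
Δv₁ = v_p − v_c1 = 1356 m/s.

Δv ≈ 1356 m/s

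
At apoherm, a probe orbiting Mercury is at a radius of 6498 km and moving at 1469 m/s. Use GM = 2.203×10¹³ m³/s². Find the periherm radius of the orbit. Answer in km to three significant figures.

r_a = 6.498×10⁶ m.
Specific energy ε = v²/2 − μ/r = -2.311×10⁶ J/kg, so a = −μ/(2ε) = 4.766×10⁶ m.
The apsides satisfy r_p + r_a = 2a, so the periherm radius is 2a − r_a = 3.033×10⁶ m = 3033.5 km.

periherm radius ≈ 3030 km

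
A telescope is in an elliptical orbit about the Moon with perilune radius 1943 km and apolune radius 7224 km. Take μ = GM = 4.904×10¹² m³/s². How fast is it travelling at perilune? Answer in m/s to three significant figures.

Semi-major axis a = (r_p + r_a)/2 = 4583.5 km = 4.584×10⁶ m.
Vis-viva: v² = μ(2/r − 1/a) = 4.904×10¹² × (1.029×10⁻⁶ − 2.182×10⁻⁷) = 3.978×10⁶ m²/s².
v = 1994 m/s.

v ≈ 1990 m/s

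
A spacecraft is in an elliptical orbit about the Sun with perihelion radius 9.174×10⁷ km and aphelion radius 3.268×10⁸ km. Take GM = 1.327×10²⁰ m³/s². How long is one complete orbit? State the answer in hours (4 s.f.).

T ≈ 14500 hours

Semi-major axis a = (r_p + r_a)/2 = (9.1740×10⁷ + 3.2680×10⁸)/2 = 2.0927×10⁸ km = 2.093×10¹¹ m.
By Kepler's third law T = 2π√(a³/μ) = 2π × 8.310×10⁶ = 5.222×10⁷ s.
= 14500 hours.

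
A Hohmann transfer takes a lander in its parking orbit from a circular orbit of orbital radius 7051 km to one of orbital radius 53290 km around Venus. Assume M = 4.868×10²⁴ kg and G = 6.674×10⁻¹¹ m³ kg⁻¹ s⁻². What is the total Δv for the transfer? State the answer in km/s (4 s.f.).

Δv_total ≈ 3.509 km/s

μ = GM = 6.674×10⁻¹¹ × 4.868×10²⁴ = 3.249×10¹⁴ m³/s².
r₁ = 7051 km = 7.051×10⁶ m.
r₂ = 53290 km = 5.329×10⁷ m.
Transfer ellipse a_t = (r₁ + r₂)/2 = 3.017×10⁷ m.
At r₁: circular v_c1 = √(μ/r₁) = 6788 m/s; transfer-periapsis v_p = √[μ(2/r₁ − 1/a_t)] = 9021 m/s.
Δv₁ = v_p − v_c1 = 2233 m/s.
At r₂: circular v_c2 = √(μ/r₂) = 2469 m/s; transfer-apoapsis v_a = √[μ(2/r₂ − 1/a_t)] = 1194 m/s.
Δv₂ = v_c2 − v_a = 1275 m/s.
Total Δv = Δv₁ + Δv₂ = 3509 m/s = 3.509 km/s.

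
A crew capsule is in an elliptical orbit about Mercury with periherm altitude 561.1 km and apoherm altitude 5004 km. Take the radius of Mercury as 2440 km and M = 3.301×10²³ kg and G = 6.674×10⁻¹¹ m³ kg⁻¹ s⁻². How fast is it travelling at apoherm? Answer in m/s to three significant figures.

μ = GM = 6.674×10⁻¹¹ × 3.301×10²³ = 2.203×10¹³ m³/s².
r_p = 2440 + 561.1 = 3001.1 km = 3.0011×10⁶ m.
r_a = 2440 + 5004 = 7444.0 km = 7.4440×10⁶ m.
Semi-major axis a = (r_p + r_a)/2 = 5222.6 km = 5.223×10⁶ m.
Vis-viva: v² = μ(2/r − 1/a) = 2.203×10¹³ × (2.687×10⁻⁷ − 1.915×10⁻⁷) = 1.701×10⁶ m²/s².
v = 1304 m/s.

v ≈ 1300 m/s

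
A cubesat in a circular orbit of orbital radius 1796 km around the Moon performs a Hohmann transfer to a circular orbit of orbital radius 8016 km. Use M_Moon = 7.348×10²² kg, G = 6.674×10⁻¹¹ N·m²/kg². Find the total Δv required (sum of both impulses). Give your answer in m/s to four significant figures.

Δv_total ≈ 768.7 m/s

μ = GM = 6.674×10⁻¹¹ × 7.348×10²² = 4.904×10¹² m³/s².
r₁ = 1796 km = 1.796×10⁶ m.
r₂ = 8016 km = 8.016×10⁶ m.
Transfer ellipse a_t = (r₁ + r₂)/2 = 4.906×10⁶ m.
At r₁: circular v_c1 = √(μ/r₁) = 1652 m/s; transfer-perilune v_p = √[μ(2/r₁ − 1/a_t)] = 2112 m/s.
Δv₁ = v_p − v_c1 = 459.8 m/s.
At r₂: circular v_c2 = √(μ/r₂) = 782.2 m/s; transfer-apolune v_a = √[μ(2/r₂ − 1/a_t)] = 473.2 m/s.
Δv₂ = v_c2 − v_a = 308.9 m/s.
Total Δv = Δv₁ + Δv₂ = 768.7 m/s.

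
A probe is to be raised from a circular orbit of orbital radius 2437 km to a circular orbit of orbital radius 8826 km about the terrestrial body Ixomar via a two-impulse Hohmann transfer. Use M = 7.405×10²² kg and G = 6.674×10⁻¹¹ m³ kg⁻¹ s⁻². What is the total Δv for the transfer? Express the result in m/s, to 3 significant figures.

μ = GM = 6.674×10⁻¹¹ × 7.405×10²² = 4.942×10¹² m³/s².
r₁ = 2437 km = 2.437×10⁶ m.
r₂ = 8826 km = 8.826×10⁶ m.
Transfer ellipse a_t = (r₁ + r₂)/2 = 5.632×10⁶ m.
At r₁: circular v_c1 = √(μ/r₁) = 1424 m/s; transfer-periapsis v_p = √[μ(2/r₁ − 1/a_t)] = 1783 m/s.
Δv₁ = v_p − v_c1 = 358.7 m/s.
At r₂: circular v_c2 = √(μ/r₂) = 748.3 m/s; transfer-apoapsis v_a = √[μ(2/r₂ − 1/a_t)] = 492.3 m/s.
Δv₂ = v_c2 − v_a = 256.0 m/s.
Total Δv = Δv₁ + Δv₂ = 614.8 m/s.

Δv_total ≈ 615 m/s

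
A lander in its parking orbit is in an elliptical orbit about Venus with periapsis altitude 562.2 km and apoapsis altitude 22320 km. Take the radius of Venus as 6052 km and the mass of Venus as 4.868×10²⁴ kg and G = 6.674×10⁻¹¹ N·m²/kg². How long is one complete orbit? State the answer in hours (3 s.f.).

μ = GM = 6.674×10⁻¹¹ × 4.868×10²⁴ = 3.249×10¹⁴ m³/s².
r_p = 6052 + 562.2 = 6614.2 km = 6.6142×10⁶ m.
r_a = 6052 + 22320 = 28372 km = 2.8372×10⁷ m.
Semi-major axis a = (r_p + r_a)/2 = (6614.2 + 28372)/2 = 17493 km = 1.749×10⁷ m.
By Kepler's third law T = 2π√(a³/μ) = 2π × 4.059×10³ = 2.550×10⁴ s.
= 7.084 hours.

T ≈ 7.08 hours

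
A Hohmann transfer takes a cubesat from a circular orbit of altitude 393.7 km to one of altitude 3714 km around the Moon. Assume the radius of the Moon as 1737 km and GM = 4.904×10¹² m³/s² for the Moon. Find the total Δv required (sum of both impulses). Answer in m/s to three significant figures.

r₁ = 1737 + 393.7 = 2130.7 km = 2.1307×10⁶ m.
r₂ = 1737 + 3714 = 5451.0 km = 5.4510×10⁶ m.
Transfer ellipse a_t = (r₁ + r₂)/2 = 3.791×10⁶ m.
At r₁: circular v_c1 = √(μ/r₁) = 1517 m/s; transfer-perilune v_p = √[μ(2/r₁ − 1/a_t)] = 1819 m/s.
Δv₁ = v_p − v_c1 = 302.1 m/s.
At r₂: circular v_c2 = √(μ/r₂) = 948.5 m/s; transfer-apolune v_a = √[μ(2/r₂ − 1/a_t)] = 711.1 m/s.
Δv₂ = v_c2 − v_a = 237.4 m/s.
Total Δv = Δv₁ + Δv₂ = 539.5 m/s.

Δv_total ≈ 540 m/s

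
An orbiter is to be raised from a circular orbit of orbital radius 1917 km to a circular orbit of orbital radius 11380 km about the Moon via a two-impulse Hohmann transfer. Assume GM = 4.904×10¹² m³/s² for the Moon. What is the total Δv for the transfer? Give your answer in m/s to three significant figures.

Δv_total ≈ 797 m/s

r₁ = 1917 km = 1.917×10⁶ m.
r₂ = 11380 km = 1.138×10⁷ m.
Transfer ellipse a_t = (r₁ + r₂)/2 = 6.648×10⁶ m.
At r₁: circular v_c1 = √(μ/r₁) = 1599 m/s; transfer-perilune v_p = √[μ(2/r₁ − 1/a_t)] = 2093 m/s.
Δv₁ = v_p − v_c1 = 493.1 m/s.
At r₂: circular v_c2 = √(μ/r₂) = 656.5 m/s; transfer-apolune v_a = √[μ(2/r₂ − 1/a_t)] = 352.5 m/s.
Δv₂ = v_c2 − v_a = 304.0 m/s.
Total Δv = Δv₁ + Δv₂ = 797.1 m/s.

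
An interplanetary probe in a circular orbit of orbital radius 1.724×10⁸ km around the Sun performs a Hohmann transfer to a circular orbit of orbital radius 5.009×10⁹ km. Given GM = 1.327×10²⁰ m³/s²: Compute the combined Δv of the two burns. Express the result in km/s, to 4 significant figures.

r₁ = 1.724×10⁸ km = 1.724×10¹¹ m.
r₂ = 5.009×10⁹ km = 5.009×10¹² m.
Transfer ellipse a_t = (r₁ + r₂)/2 = 2.591×10¹² m.
At r₁: circular v_c1 = √(μ/r₁) = 27740 m/s; transfer-perihelion v_p = √[μ(2/r₁ − 1/a_t)] = 38580 m/s.
Δv₁ = v_p − v_c1 = 10830 m/s.
At r₂: circular v_c2 = √(μ/r₂) = 5147 m/s; transfer-aphelion v_a = √[μ(2/r₂ − 1/a_t)] = 1328 m/s.
Δv₂ = v_c2 − v_a = 3819 m/s.
Total Δv = Δv₁ + Δv₂ = 14650 m/s = 14.65 km/s.

Δv_total ≈ 14.65 km/s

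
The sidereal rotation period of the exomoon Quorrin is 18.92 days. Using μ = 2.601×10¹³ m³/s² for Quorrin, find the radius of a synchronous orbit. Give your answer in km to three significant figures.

r_sync ≈ 1.21×10⁵ km

T = 18.92 days = 1.635×10⁶ s.
A synchronous orbit has period T, so by Kepler's third law a = (μT²/4π²)^(1/3).
μT²/4π² = 2.601×10¹³ × (1.635×10⁶)² / 39.48 = 1.761×10²⁴ m³.
a = 1.207×10⁸ m = 1.2075×10⁵ km.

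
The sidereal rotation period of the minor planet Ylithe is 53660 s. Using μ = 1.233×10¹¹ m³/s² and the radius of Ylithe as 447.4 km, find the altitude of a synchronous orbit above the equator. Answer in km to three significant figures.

h_sync ≈ 1630 km

A synchronous orbit has period T, so by Kepler's third law a = (μT²/4π²)^(1/3).
μT²/4π² = 1.233×10¹¹ × (5.366×10⁴)² / 39.48 = 8.993×10¹⁸ m³.
a = 2.080×10⁶ m = 2079.5 km.
Altitude h = a − R = 2079.5 − 447.4 = 1632.1 km.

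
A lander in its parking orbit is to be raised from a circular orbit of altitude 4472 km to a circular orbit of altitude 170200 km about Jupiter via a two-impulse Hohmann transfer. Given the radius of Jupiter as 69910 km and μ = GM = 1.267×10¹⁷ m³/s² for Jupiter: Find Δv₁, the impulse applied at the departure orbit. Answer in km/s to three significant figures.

r₁ = 69910 + 4472 = 74382 km = 7.4382×10⁷ m.
r₂ = 69910 + 170200 = 240110 km = 2.4011×10⁸ m.
Transfer ellipse a_t = (r₁ + r₂)/2 = 1.572×10⁸ m.
At r₁: circular v_c1 = √(μ/r₁) = 41270 m/s; transfer-perijove v_p = √[μ(2/r₁ − 1/a_t)] = 51000 m/s.
Δv₁ = v_p − v_c1 = 9728 m/s.
= 9.728 km/s.

Δv ≈ 9.73 km/s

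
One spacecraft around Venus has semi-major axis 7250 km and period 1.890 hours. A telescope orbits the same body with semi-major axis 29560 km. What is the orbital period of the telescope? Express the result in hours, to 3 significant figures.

Kepler's third law: T² ∝ a³, so T₂ = T₁ (a₂/a₁)^(3/2).
a₂/a₁ = 4.077, (a₂/a₁)^(3/2) = 8.233.
T₂ = 1.890 × 8.233 = 15.56 hours.

T₂ ≈ 15.6 hours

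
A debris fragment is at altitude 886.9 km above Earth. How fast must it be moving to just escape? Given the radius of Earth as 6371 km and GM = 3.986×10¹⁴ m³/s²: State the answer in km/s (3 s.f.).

v_esc ≈ 10.5 km/s

r = 6371 + 886.9 = 7257.9 km = 7.2579×10⁶ m.
Escape speed v_esc = √(2μ/r) = √(2 × 3.986×10¹⁴ / 7.258×10⁶) = √(1.098×10⁸) = 10480 m/s.
= 10.48 km/s.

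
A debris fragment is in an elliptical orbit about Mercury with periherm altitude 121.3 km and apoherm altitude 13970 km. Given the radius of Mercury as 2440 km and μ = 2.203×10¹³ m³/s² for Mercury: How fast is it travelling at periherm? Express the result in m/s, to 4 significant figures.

v ≈ 3857 m/s

r_p = 2440 + 121.3 = 2561.3 km = 2.5613×10⁶ m.
r_a = 2440 + 13970 = 16410 km = 1.6410×10⁷ m.
Semi-major axis a = (r_p + r_a)/2 = 9485.6 km = 9.486×10⁶ m.
Vis-viva: v² = μ(2/r − 1/a) = 2.203×10¹³ × (7.809×10⁻⁷ − 1.054×10⁻⁷) = 1.488×10⁷ m²/s².
v = 3857 m/s.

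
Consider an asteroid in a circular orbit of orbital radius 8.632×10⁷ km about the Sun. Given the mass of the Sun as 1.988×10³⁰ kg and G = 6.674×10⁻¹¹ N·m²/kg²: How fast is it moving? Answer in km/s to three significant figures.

μ = GM = 6.674×10⁻¹¹ × 1.988×10³⁰ = 1.327×10²⁰ m³/s².
r = 8.632×10⁷ km = 8.632×10¹⁰ m.
For a circular orbit v = √(μ/r) = √(1.327×10²⁰ / 8.632×10¹⁰) = √(1.537×10⁹) = 39210 m/s.
That is 39.21 km/s.

v ≈ 39.2 km/s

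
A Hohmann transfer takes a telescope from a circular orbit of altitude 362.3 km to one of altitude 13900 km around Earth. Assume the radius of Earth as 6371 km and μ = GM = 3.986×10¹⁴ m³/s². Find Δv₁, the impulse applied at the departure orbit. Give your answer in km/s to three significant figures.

Δv ≈ 1.73 km/s

r₁ = 6371 + 362.3 = 6733.3 km = 6.7333×10⁶ m.
r₂ = 6371 + 13900 = 20271 km = 2.0271×10⁷ m.
Transfer ellipse a_t = (r₁ + r₂)/2 = 1.350×10⁷ m.
At r₁: circular v_c1 = √(μ/r₁) = 7694 m/s; transfer-perigee v_p = √[μ(2/r₁ − 1/a_t)] = 9427 m/s.
Δv₁ = v_p − v_c1 = 1733 m/s.
= 1.733 km/s.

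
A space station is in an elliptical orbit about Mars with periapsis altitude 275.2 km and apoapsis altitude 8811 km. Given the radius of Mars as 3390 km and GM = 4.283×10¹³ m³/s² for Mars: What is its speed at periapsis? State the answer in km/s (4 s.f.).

r_p = 3390 + 275.2 = 3665.2 km = 3.6652×10⁶ m.
r_a = 3390 + 8811 = 12201 km = 1.2201×10⁷ m.
Semi-major axis a = (r_p + r_a)/2 = 7933.1 km = 7.933×10⁶ m.
Vis-viva: v² = μ(2/r − 1/a) = 4.283×10¹³ × (5.457×10⁻⁷ − 1.261×10⁻⁷) = 1.797×10⁷ m²/s².
v = 4239 m/s = 4.239 km/s.

v ≈ 4.239 km/s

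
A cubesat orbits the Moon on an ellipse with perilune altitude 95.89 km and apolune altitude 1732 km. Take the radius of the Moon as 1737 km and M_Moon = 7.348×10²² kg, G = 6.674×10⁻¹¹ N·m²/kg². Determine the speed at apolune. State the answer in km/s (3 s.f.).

v ≈ 0.989 km/s

μ = GM = 6.674×10⁻¹¹ × 7.348×10²² = 4.904×10¹² m³/s².
r_p = 1737 + 95.89 = 1832.9 km = 1.8329×10⁶ m.
r_a = 1737 + 1732 = 3469.0 km = 3.4690×10⁶ m.
Semi-major axis a = (r_p + r_a)/2 = 2650.9 km = 2.651×10⁶ m.
Vis-viva: v² = μ(2/r − 1/a) = 4.904×10¹² × (5.765×10⁻⁷ − 3.772×10⁻⁷) = 9.774×10⁵ m²/s².
v = 988.7 m/s = 0.9887 km/s.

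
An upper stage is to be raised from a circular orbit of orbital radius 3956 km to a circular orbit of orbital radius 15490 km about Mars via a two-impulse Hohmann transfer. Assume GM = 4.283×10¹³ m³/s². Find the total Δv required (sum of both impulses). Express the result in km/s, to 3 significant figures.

r₁ = 3956 km = 3.956×10⁶ m.
r₂ = 15490 km = 1.549×10⁷ m.
Transfer ellipse a_t = (r₁ + r₂)/2 = 9.723×10⁶ m.
At r₁: circular v_c1 = √(μ/r₁) = 3290 m/s; transfer-periapsis v_p = √[μ(2/r₁ − 1/a_t)] = 4153 m/s.
Δv₁ = v_p − v_c1 = 862.7 m/s.
At r₂: circular v_c2 = √(μ/r₂) = 1663 m/s; transfer-apoapsis v_a = √[μ(2/r₂ − 1/a_t)] = 1061 m/s.
Δv₂ = v_c2 − v_a = 602.2 m/s.
Total Δv = Δv₁ + Δv₂ = 1465 m/s = 1.465 km/s.

Δv_total ≈ 1.46 km/s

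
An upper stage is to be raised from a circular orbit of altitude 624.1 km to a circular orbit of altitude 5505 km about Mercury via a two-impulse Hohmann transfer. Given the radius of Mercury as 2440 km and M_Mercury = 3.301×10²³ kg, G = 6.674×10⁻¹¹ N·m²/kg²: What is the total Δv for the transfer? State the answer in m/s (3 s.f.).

μ = GM = 6.674×10⁻¹¹ × 3.301×10²³ = 2.203×10¹³ m³/s².
r₁ = 2440 + 624.1 = 3064.1 km = 3.0641×10⁶ m.
r₂ = 2440 + 5505 = 7945.0 km = 7.9450×10⁶ m.
Transfer ellipse a_t = (r₁ + r₂)/2 = 5.505×10⁶ m.
At r₁: circular v_c1 = √(μ/r₁) = 2681 m/s; transfer-periherm v_p = √[μ(2/r₁ − 1/a_t)] = 3221 m/s.
Δv₁ = v_p − v_c1 = 540.0 m/s.
At r₂: circular v_c2 = √(μ/r₂) = 1665 m/s; transfer-apoherm v_a = √[μ(2/r₂ − 1/a_t)] = 1242 m/s.
Δv₂ = v_c2 − v_a = 422.8 m/s.
Total Δv = Δv₁ + Δv₂ = 962.8 m/s.

Δv_total ≈ 963 m/s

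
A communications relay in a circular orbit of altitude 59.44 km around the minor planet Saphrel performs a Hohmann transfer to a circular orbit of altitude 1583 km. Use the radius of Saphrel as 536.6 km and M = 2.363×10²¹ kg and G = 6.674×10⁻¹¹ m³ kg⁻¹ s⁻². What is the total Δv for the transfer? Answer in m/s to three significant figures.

μ = GM = 6.674×10⁻¹¹ × 2.363×10²¹ = 1.577×10¹¹ m³/s².
r₁ = 536.6 + 59.44 = 596.04 km = 5.9604×10⁵ m.
r₂ = 536.6 + 1583 = 2119.6 km = 2.1196×10⁶ m.
Transfer ellipse a_t = (r₁ + r₂)/2 = 1.358×10⁶ m.
At r₁: circular v_c1 = √(μ/r₁) = 514.4 m/s; transfer-periapsis v_p = √[μ(2/r₁ − 1/a_t)] = 642.7 m/s.
Δv₁ = v_p − v_c1 = 128.3 m/s.
At r₂: circular v_c2 = √(μ/r₂) = 272.8 m/s; transfer-apoapsis v_a = √[μ(2/r₂ − 1/a_t)] = 180.7 m/s.
Δv₂ = v_c2 − v_a = 92.05 m/s.
Total Δv = Δv₁ + Δv₂ = 220.3 m/s.

Δv_total ≈ 220 m/s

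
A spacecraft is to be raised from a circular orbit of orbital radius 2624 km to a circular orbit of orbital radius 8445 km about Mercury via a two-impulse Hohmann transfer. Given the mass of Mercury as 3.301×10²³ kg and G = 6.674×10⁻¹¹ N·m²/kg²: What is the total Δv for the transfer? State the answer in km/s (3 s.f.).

μ = GM = 6.674×10⁻¹¹ × 3.301×10²³ = 2.203×10¹³ m³/s².
r₁ = 2624 km = 2.624×10⁶ m.
r₂ = 8445 km = 8.445×10⁶ m.
Transfer ellipse a_t = (r₁ + r₂)/2 = 5.534×10⁶ m.
At r₁: circular v_c1 = √(μ/r₁) = 2898 m/s; transfer-periherm v_p = √[μ(2/r₁ − 1/a_t)] = 3579 m/s.
Δv₁ = v_p − v_c1 = 681.7 m/s.
At r₂: circular v_c2 = √(μ/r₂) = 1615 m/s; transfer-apoherm v_a = √[μ(2/r₂ − 1/a_t)] = 1112 m/s.
Δv₂ = v_c2 − v_a = 503.0 m/s.
Total Δv = Δv₁ + Δv₂ = 1185 m/s = 1.185 km/s.

Δv_total ≈ 1.18 km/s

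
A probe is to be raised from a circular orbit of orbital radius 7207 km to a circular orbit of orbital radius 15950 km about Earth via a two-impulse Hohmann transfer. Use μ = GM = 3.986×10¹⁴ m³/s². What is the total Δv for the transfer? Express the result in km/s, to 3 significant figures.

r₁ = 7207 km = 7.207×10⁶ m.
r₂ = 15950 km = 1.595×10⁷ m.
Transfer ellipse a_t = (r₁ + r₂)/2 = 1.158×10⁷ m.
At r₁: circular v_c1 = √(μ/r₁) = 7437 m/s; transfer-perigee v_p = √[μ(2/r₁ − 1/a_t)] = 8729 m/s.
Δv₁ = v_p − v_c1 = 1292 m/s.
At r₂: circular v_c2 = √(μ/r₂) = 4999 m/s; transfer-apogee v_a = √[μ(2/r₂ − 1/a_t)] = 3944 m/s.
Δv₂ = v_c2 − v_a = 1055 m/s.
Total Δv = Δv₁ + Δv₂ = 2347 m/s = 2.347 km/s.

Δv_total ≈ 2.35 km/s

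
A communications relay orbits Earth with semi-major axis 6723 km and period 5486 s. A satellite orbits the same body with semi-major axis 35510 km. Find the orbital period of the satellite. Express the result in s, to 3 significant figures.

T₂ ≈ 66600 s

Kepler's third law: T² ∝ a³, so T₂ = T₁ (a₂/a₁)^(3/2).
a₂/a₁ = 5.282, (a₂/a₁)^(3/2) = 12.14.
T₂ = 5486 × 12.14 = 66590 s.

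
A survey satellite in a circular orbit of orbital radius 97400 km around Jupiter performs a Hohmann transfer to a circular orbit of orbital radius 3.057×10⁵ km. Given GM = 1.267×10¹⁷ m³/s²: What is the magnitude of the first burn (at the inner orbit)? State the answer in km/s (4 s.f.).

r₁ = 97400 km = 9.740×10⁷ m.
r₂ = 3.057×10⁵ km = 3.057×10⁸ m.
Transfer ellipse a_t = (r₁ + r₂)/2 = 2.016×10⁸ m.
At r₁: circular v_c1 = √(μ/r₁) = 36070 m/s; transfer-perijove v_p = √[μ(2/r₁ − 1/a_t)] = 44420 m/s.
Δv₁ = v_p − v_c1 = 8352 m/s.
= 8.352 km/s.

Δv ≈ 8.352 km/s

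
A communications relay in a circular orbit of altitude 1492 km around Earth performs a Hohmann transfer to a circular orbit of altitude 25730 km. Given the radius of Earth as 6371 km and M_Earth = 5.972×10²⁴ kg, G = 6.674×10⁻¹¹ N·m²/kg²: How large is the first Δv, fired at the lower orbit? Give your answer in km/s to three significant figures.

Δv ≈ 1.90 km/s

μ = GM = 6.674×10⁻¹¹ × 5.972×10²⁴ = 3.986×10¹⁴ m³/s².
r₁ = 6371 + 1492 = 7863.0 km = 7.8630×10⁶ m.
r₂ = 6371 + 25730 = 32101 km = 3.2101×10⁷ m.
Transfer ellipse a_t = (r₁ + r₂)/2 = 1.998×10⁷ m.
At r₁: circular v_c1 = √(μ/r₁) = 7120 m/s; transfer-perigee v_p = √[μ(2/r₁ − 1/a_t)] = 9024 m/s.
Δv₁ = v_p − v_c1 = 1904 m/s.
= 1.904 km/s.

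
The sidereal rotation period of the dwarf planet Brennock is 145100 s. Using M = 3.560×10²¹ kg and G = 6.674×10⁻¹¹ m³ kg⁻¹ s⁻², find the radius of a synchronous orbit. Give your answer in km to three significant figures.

μ = GM = 6.674×10⁻¹¹ × 3.560×10²¹ = 2.376×10¹¹ m³/s².
A synchronous orbit has period T, so by Kepler's third law a = (μT²/4π²)^(1/3).
μT²/4π² = 2.376×10¹¹ × (1.451×10⁵)² / 39.48 = 1.267×10²⁰ m³.
a = 5.023×10⁶ m = 5022.7 km.

r_sync ≈ 5020 km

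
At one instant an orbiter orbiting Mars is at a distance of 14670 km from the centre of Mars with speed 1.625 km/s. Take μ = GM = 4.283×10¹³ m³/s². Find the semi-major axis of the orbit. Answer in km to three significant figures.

a ≈ 13400 km

r = 1.467×10⁷ m.
Vis-viva rearranged: 1/a = 2/r − v²/μ = 1.363×10⁻⁷ − 6.165×10⁻⁸ = 7.468×10⁻⁸ m⁻¹.
a = 1.339×10⁷ m = 13391 km.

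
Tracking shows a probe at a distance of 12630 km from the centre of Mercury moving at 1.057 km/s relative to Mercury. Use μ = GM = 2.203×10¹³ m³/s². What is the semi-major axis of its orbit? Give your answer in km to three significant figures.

a ≈ 9290 km

r = 1.263×10⁷ m.
Specific orbital energy ε = v²/2 − μ/r = (1057)²/2 − 2.203×10¹³/1.263×10⁷ = -1.186×10⁶ J/kg.
Since ε = −μ/(2a), a = −μ/(2ε) = 9.290×10⁶ m = 9290.4 km.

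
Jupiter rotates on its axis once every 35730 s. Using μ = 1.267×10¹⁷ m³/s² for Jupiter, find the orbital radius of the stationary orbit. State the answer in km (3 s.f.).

r_sync ≈ 1.60×10⁵ km

A synchronous orbit has period T, so by Kepler's third law a = (μT²/4π²)^(1/3).
μT²/4π² = 1.267×10¹⁷ × (3.573×10⁴)² / 39.48 = 4.097×10²⁴ m³.
a = 1.600×10⁸ m = 1.6002×10⁵ km.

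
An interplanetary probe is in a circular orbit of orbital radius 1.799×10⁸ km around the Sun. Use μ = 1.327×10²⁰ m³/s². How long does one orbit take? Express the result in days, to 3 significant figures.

T ≈ 482 days

r = 1.799×10⁸ km = 1.799×10¹¹ m.
Kepler's third law: T = 2π√(r³/μ) = 2π√((1.799×10¹¹)³ / 1.327×10²⁰).
r³/μ = 4.388×10¹³ s², so T = 2π × 6.624×10⁶ = 4.162×10⁷ s.
Converting: 4.162×10⁷ s ÷ 86400 = 481.7 days.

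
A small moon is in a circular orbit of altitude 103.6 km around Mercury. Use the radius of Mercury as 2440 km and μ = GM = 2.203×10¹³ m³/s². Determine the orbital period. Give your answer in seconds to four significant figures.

T ≈ 5431 seconds

r = 2440 + 103.6 = 2543.6 km = 2.5436×10⁶ m.
Kepler's third law: T = 2π√(r³/μ) = 2π√((2.544×10⁶)³ / 2.203×10¹³).
r³/μ = 7.470×10⁵ s², so T = 2π × 8.643×10² = 5.431×10³ s.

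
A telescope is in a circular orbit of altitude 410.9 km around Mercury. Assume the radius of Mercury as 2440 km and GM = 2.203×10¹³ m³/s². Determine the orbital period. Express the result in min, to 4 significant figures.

r = 2440 + 410.9 = 2850.9 km = 2.8509×10⁶ m.
Kepler's third law: T = 2π√(r³/μ) = 2π√((2.851×10⁶)³ / 2.203×10¹³).
r³/μ = 1.052×10⁶ s², so T = 2π × 1.026×10³ = 6.444×10³ s.
Converting: 6.444×10³ s ÷ 60.00 = 107.4 min.

T ≈ 107.4 min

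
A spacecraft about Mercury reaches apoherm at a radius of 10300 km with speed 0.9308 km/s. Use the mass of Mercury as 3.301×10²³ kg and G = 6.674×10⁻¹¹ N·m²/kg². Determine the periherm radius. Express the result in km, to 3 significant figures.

periherm radius ≈ 2620 km

μ = GM = 6.674×10⁻¹¹ × 3.301×10²³ = 2.203×10¹³ m³/s².
r_a = 1.030×10⁷ m.
Specific energy ε = v²/2 − μ/r = -1.706×10⁶ J/kg, so a = −μ/(2ε) = 6.458×10⁶ m.
The apsides satisfy r_p + r_a = 2a, so the periherm radius is 2a − r_a = 2.616×10⁶ m = 2615.8 km.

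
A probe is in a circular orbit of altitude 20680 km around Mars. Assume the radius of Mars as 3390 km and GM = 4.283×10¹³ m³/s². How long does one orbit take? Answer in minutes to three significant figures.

r = 3390 + 20680 = 24070 km = 2.4070×10⁷ m.
Kepler's third law: T = 2π√(r³/μ) = 2π√((2.407×10⁷)³ / 4.283×10¹³).
r³/μ = 3.256×10⁸ s², so T = 2π × 1.804×10⁴ = 1.134×10⁵ s.
Converting: 1.134×10⁵ s ÷ 60.00 = 1890 minutes.

T ≈ 1890 minutes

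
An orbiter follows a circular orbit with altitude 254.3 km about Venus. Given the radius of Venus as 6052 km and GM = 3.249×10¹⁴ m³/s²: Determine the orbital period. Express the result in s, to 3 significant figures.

r = 6052 + 254.3 = 6306.3 km = 6.3063×10⁶ m.
Kepler's third law: T = 2π√(r³/μ) = 2π√((6.306×10⁶)³ / 3.249×10¹⁴).
r³/μ = 7.719×10⁵ s², so T = 2π × 8.786×10² = 5.520×10³ s.

T ≈ 5520 s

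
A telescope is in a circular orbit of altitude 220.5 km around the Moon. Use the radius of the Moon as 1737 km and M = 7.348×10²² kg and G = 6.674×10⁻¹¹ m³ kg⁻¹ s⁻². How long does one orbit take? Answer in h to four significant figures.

T ≈ 2.159 h

μ = GM = 6.674×10⁻¹¹ × 7.348×10²² = 4.904×10¹² m³/s².
r = 1737 + 220.5 = 1957.5 km = 1.9575×10⁶ m.
Kepler's third law: T = 2π√(r³/μ) = 2π√((1.958×10⁶)³ / 4.904×10¹²).
r³/μ = 1.530×10⁶ s², so T = 2π × 1.237×10³ = 7.771×10³ s.
Converting: 7.771×10³ s ÷ 3600 = 2.159 h.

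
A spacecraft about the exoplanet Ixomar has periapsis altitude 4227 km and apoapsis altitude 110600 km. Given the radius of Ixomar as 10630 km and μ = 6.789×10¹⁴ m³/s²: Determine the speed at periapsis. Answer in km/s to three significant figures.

v ≈ 9.02 km/s

r_p = 10630 + 4227 = 14857 km = 1.4857×10⁷ m.
r_a = 10630 + 110600 = 121230 km = 1.2123×10⁸ m.
Semi-major axis a = (r_p + r_a)/2 = 68044 km = 6.804×10⁷ m.
Vis-viva: v² = μ(2/r − 1/a) = 6.789×10¹⁴ × (1.346×10⁻⁷ − 1.470×10⁻⁸) = 8.141×10⁷ m²/s².
v = 9023 m/s = 9.023 km/s.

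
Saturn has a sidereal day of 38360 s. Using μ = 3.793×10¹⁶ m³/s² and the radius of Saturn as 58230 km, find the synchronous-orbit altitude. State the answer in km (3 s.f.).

h_sync ≈ 54000 km

A synchronous orbit has period T, so by Kepler's third law a = (μT²/4π²)^(1/3).
μT²/4π² = 3.793×10¹⁶ × (3.836×10⁴)² / 39.48 = 1.414×10²⁴ m³.
a = 1.122×10⁸ m = 1.1223×10⁵ km.
Altitude h = a − R = 1.1223×10⁵ − 58230 = 54005 km.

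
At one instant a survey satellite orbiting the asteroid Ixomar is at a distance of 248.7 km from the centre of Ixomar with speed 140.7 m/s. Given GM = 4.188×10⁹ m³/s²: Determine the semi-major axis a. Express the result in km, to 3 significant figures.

a ≈ 302 km

r = 2.487×10⁵ m.
Vis-viva rearranged: 1/a = 2/r − v²/μ = 8.042×10⁻⁶ − 4.727×10⁻⁶ = 3.315×10⁻⁶ m⁻¹.
a = 3.017×10⁵ m = 301.67 km.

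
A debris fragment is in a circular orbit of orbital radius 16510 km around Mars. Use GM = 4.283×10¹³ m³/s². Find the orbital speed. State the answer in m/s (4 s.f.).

v ≈ 1611 m/s

r = 16510 km = 1.651×10⁷ m.
For a circular orbit v = √(μ/r) = √(4.283×10¹³ / 1.651×10⁷) = √(2.594×10⁶) = 1611 m/s.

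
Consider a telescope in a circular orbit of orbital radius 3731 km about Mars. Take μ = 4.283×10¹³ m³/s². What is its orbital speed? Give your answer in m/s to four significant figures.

r = 3731 km = 3.731×10⁶ m.
For a circular orbit v = √(μ/r) = √(4.283×10¹³ / 3.731×10⁶) = √(1.148×10⁷) = 3388 m/s.

v ≈ 3388 m/s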